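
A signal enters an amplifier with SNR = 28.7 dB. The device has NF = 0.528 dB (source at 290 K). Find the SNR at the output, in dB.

28.172 dB

By definition F = SNR_in/SNR_out, so in dB: SNR_out = SNR_in − NF
SNR_out = 28.7 − 0.528 = 28.172 dB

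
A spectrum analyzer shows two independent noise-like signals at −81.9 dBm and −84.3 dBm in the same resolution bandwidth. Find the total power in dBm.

−79.9 dBm

Convert to linear, add, convert back:
P₁ = 6.46×10⁻¹² W, P₂ = 3.72×10⁻¹² W
P_tot = 1.02×10⁻¹¹ W → 10 log₁₀(P_tot / 10⁻³) = −79.9 dBm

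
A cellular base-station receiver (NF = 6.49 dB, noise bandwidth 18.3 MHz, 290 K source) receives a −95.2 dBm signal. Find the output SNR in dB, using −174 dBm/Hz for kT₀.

Noise floor: N = −174 + 10 log₁₀(B) + NF
10 log₁₀(1.83×10⁷) = 72.62 dB
N = −174 + 72.62 + 6.49 = −94.89 dBm
SNR = P_sig − N = −95.2 − (−94.89) = −0.31 dB → −0.3 dB

−0.3 dB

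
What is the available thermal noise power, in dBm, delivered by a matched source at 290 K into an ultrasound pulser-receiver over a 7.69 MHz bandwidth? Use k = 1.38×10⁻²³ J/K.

P_n = kTB = 1.38×10⁻²³ × 290 × 7.69×10⁶ = 3.08×10⁻¹⁴ W
In dBm: 10 log₁₀(3.08×10⁻¹⁴ / 10⁻³) = −105.1 dBm

−105.1 dBm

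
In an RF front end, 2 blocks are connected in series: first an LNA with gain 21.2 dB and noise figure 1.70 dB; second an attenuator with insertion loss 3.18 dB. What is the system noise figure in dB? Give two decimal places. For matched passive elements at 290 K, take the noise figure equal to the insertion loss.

1.72 dB

Convert to linear (a loss of L dB is a gain of −L dB): F_i = 10^(NF_i/10), G_i = 10^(G_i,dB/10)
  Stage 1: F_1 = 10^(1.70/10) = 1.479, G_1 = 10^(21.2/10) = 131.8
  Stage 2: F_2 = 10^(3.18/10) = 2.080, G_2 = 10^(−3.18/10) = 0.4808
Friis cascade:
  F = 1.479 + (2.080 − 1)/131.8 = 1.487
NF = 10 log₁₀(1.487) = 1.72 dB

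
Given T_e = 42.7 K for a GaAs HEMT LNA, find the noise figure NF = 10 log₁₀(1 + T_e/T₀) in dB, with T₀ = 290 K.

0.597 dB

F = 1 + T_e/T₀ = 1 + 42.7/290 = 1.14724
NF = 10 log₁₀(1.14724) = 0.597 dB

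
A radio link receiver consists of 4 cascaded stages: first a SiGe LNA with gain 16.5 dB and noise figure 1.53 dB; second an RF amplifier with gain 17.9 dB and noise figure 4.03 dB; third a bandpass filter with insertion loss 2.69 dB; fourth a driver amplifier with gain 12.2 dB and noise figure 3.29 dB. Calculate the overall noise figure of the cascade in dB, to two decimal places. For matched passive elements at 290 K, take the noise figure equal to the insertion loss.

1.64 dB

Convert to linear (a loss of L dB is a gain of −L dB): F_i = 10^(NF_i/10), G_i = 10^(G_i,dB/10)
  Stage 1: F_1 = 10^(1.53/10) = 1.422, G_1 = 10^(16.5/10) = 44.67
  Stage 2: F_2 = 10^(4.03/10) = 2.529, G_2 = 10^(17.9/10) = 61.66
  Stage 3: F_3 = 10^(2.69/10) = 1.858, G_3 = 10^(−2.69/10) = 0.5383
  Stage 4: F_4 = 10^(3.29/10) = 2.133, G_4 = 10^(12.2/10) = 16.60
Friis cascade:
  F = 1.422 + (2.529 − 1)/44.67 + (1.858 − 1)/2754 + (2.133 − 1)/1483 = 1.458
NF = 10 log₁₀(1.458) = 1.64 dB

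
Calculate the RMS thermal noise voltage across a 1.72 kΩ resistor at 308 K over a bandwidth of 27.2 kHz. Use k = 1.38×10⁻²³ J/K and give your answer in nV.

V_n = √(4kTRB)
4kTRB = 4 × 1.38×10⁻²³ × 308 × 1.72×10³ × 2.72×10⁴ = 7.95×10⁻¹³ V²
V_n = √(7.95×10⁻¹³) = 8.92×10⁻⁷ V = 892 nV

892 nV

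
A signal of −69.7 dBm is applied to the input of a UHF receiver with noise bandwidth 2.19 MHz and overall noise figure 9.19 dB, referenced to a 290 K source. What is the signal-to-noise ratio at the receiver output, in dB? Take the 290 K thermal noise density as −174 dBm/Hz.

31.7 dB

Noise floor: N = −174 + 10 log₁₀(B) + NF
10 log₁₀(2.19×10⁶) = 63.4 dB
N = −174 + 63.4 + 9.19 = −101.41 dBm
SNR = P_sig − N = −69.7 − (−101.41) = 31.71 dB → 31.7 dB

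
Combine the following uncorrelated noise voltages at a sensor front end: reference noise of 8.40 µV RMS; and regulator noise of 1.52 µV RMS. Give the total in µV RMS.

8.54 µV

Uncorrelated sources add in power (mean-square): V_tot = √(ΣV_i²)
V_tot = √[(8.40×10⁻⁶)² + (1.52×10⁻⁶)²] = 8.54×10⁻⁶ V = 8.54 µV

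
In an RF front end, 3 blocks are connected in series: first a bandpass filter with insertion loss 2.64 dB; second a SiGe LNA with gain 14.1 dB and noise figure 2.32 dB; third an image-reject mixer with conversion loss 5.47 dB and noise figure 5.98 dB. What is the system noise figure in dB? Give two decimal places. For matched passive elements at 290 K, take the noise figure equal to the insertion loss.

Convert to linear (a loss of L dB is a gain of −L dB): F_i = 10^(NF_i/10), G_i = 10^(G_i,dB/10)
  Stage 1: F_1 = 10^(2.64/10) = 1.837, G_1 = 10^(−2.64/10) = 0.5445
  Stage 2: F_2 = 10^(2.32/10) = 1.706, G_2 = 10^(14.1/10) = 25.70
  Stage 3: F_3 = 10^(5.98/10) = 3.963, G_3 = 10^(−5.47/10) = 0.2838
Friis cascade:
  F = 1.837 + (1.706 − 1)/0.5445 + (3.963 − 1)/14.00 = 3.345
NF = 10 log₁₀(3.345) = 5.24 dB

5.24 dB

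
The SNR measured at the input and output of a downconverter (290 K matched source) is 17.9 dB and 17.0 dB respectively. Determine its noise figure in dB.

NF (dB) = SNR_in(dB) − SNR_out(dB) when the source is at T₀
NF = 17.9 − 17.0 = 0.9 dB

0.9 dB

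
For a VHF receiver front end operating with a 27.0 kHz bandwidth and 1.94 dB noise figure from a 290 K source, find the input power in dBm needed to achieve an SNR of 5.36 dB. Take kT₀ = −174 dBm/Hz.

−122.4 dBm

Sensitivity = −174 + 10 log₁₀(B) + NF + SNR_min
= −174 + 44.31 + 1.94 + 5.36
= −122.39 dBm → −122.4 dBm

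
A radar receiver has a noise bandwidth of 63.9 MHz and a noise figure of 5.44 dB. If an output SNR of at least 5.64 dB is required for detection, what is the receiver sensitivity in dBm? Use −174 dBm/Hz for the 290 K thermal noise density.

Sensitivity = −174 + 10 log₁₀(B) + NF + SNR_min
= −174 + 78.06 + 5.44 + 5.64
= −84.86 dBm → −84.9 dBm

−84.9 dBm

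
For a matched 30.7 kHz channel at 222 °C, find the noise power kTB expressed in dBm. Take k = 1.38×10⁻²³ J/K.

−126.8 dBm

T = 222 °C + 273.15 = 495.15 K
P_n = kTB = 1.38×10⁻²³ × 495.15 × 3.07×10⁴ = 2.10×10⁻¹⁶ W
In dBm: 10 log₁₀(2.10×10⁻¹⁶ / 10⁻³) = −126.8 dBm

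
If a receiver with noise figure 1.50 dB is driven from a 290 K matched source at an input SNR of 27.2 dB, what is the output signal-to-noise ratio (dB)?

By definition F = SNR_in/SNR_out, so in dB: SNR_out = SNR_in − NF
SNR_out = 27.2 − 1.50 = 25.70 dB

25.70 dB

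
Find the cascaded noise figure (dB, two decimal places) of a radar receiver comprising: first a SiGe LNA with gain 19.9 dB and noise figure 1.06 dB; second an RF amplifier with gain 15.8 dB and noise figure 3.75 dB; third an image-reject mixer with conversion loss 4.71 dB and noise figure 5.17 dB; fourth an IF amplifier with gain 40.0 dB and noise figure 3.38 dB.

Convert to linear (a loss of L dB is a gain of −L dB): F_i = 10^(NF_i/10), G_i = 10^(G_i,dB/10)
  Stage 1: F_1 = 10^(1.06/10) = 1.276, G_1 = 10^(19.9/10) = 97.72
  Stage 2: F_2 = 10^(3.75/10) = 2.371, G_2 = 10^(15.8/10) = 38.02
  Stage 3: F_3 = 10^(5.17/10) = 3.289, G_3 = 10^(−4.71/10) = 0.3381
  Stage 4: F_4 = 10^(3.38/10) = 2.178, G_4 = 10^(40.0/10) = 1.000×10⁴
Friis cascade:
  F = 1.276 + (2.371 − 1)/97.72 + (3.289 − 1)/3715 + (2.178 − 1)/1256 = 1.292
NF = 10 log₁₀(1.292) = 1.11 dB

1.11 dB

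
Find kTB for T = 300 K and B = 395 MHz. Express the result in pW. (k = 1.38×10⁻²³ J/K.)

P_n = kTB = 1.38×10⁻²³ × 300 × 3.95×10⁸ = 1.64×10⁻¹² W = 1.64 pW

1.64 pW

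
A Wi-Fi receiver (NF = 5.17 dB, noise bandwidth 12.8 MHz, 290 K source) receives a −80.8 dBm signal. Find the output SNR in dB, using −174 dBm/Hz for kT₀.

17.0 dB

Noise floor: N = −174 + 10 log₁₀(B) + NF
10 log₁₀(1.28×10⁷) = 71.07 dB
N = −174 + 71.07 + 5.17 = −97.76 dBm
SNR = P_sig − N = −80.8 − (−97.76) = 16.96 dB → 17.0 dB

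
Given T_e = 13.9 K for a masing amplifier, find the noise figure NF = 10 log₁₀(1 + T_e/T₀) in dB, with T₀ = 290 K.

0.203 dB

F = 1 + T_e/T₀ = 1 + 13.9/290 = 1.04793
NF = 10 log₁₀(1.04793) = 0.203 dB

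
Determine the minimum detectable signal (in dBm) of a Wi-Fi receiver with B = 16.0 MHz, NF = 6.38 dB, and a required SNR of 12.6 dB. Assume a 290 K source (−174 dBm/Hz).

−83.0 dBm

Sensitivity = −174 + 10 log₁₀(B) + NF + SNR_min
= −174 + 72.04 + 6.38 + 12.6
= −82.98 dBm → −83.0 dBm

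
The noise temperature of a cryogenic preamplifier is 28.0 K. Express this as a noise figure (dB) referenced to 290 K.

0.400 dB

F = 1 + T_e/T₀ = 1 + 28.0/290 = 1.09655
NF = 10 log₁₀(1.09655) = 0.400 dB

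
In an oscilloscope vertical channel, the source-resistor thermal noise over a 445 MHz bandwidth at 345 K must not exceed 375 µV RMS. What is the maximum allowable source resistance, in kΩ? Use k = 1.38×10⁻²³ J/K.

Johnson–Nyquist: V_n = √(4kTRB) ⇒ R = V_n² / (4kTB)
4kTB = 4 × 1.38×10⁻²³ × 345 × 4.45×10⁸ = 8.47×10⁻¹²
R = (3.75×10⁻⁴)² / 8.47×10⁻¹² = 1.66×10⁴ Ω = 16.6 kΩ

16.6 kΩ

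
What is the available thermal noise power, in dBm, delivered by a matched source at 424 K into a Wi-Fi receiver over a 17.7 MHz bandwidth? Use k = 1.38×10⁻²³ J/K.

−99.8 dBm

P_n = kTB = 1.38×10⁻²³ × 424 × 1.77×10⁷ = 1.04×10⁻¹³ W
In dBm: 10 log₁₀(1.04×10⁻¹³ / 10⁻³) = −99.8 dBm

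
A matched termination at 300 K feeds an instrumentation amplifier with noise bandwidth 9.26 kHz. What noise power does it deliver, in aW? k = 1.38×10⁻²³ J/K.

P_n = kTB = 1.38×10⁻²³ × 300 × 9.26×10³ = 3.83×10⁻¹⁷ W = 38.3 aW

38.3 aW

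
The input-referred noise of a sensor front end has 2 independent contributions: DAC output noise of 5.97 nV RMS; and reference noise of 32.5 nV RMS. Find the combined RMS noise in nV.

33.0 nV

Uncorrelated sources add in power (mean-square): V_tot = √(ΣV_i²)
V_tot = √[(5.97×10⁻⁹)² + (3.25×10⁻⁸)²] = 3.30×10⁻⁸ V = 33.0 nV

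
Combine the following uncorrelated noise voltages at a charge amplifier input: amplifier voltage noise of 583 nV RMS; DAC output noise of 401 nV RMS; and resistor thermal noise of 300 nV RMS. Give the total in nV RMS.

Uncorrelated sources add in power (mean-square): V_tot = √(ΣV_i²)
V_tot = √[(5.83×10⁻⁷)² + (4.01×10⁻⁷)² + (3.00×10⁻⁷)²] = 7.69×10⁻⁷ V = 769 nV

769 nV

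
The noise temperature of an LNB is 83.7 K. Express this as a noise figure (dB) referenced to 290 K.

F = 1 + T_e/T₀ = 1 + 83.7/290 = 1.28862
NF = 10 log₁₀(1.28862) = 1.10 dB

1.10 dB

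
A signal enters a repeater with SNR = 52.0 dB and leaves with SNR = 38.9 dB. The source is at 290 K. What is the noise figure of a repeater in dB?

NF (dB) = SNR_in(dB) − SNR_out(dB) when the source is at T₀
NF = 52.0 − 38.9 = 13.1 dB

13.1 dB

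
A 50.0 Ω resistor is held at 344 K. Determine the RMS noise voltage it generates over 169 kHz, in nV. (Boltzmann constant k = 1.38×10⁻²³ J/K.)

401 nV

V_n = √(4kTRB)
4kTRB = 4 × 1.38×10⁻²³ × 344 × 5.00×10¹ × 1.69×10⁵ = 1.60×10⁻¹³ V²
V_n = √(1.60×10⁻¹³) = 4.01×10⁻⁷ V = 401 nV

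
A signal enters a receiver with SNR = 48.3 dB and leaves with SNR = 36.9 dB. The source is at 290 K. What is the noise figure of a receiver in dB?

NF (dB) = SNR_in(dB) − SNR_out(dB) when the source is at T₀
NF = 48.3 − 36.9 = 11.4 dB

11.4 dB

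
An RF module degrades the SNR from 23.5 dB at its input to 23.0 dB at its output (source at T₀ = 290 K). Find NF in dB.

0.5 dB

NF (dB) = SNR_in(dB) − SNR_out(dB) when the source is at T₀
NF = 23.5 − 23.0 = 0.5 dB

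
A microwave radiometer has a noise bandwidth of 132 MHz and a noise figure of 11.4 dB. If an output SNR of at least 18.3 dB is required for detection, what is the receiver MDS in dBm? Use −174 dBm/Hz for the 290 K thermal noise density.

−63.1 dBm

Sensitivity = −174 + 10 log₁₀(B) + NF + SNR_min
= −174 + 81.21 + 11.4 + 18.3
= −63.09 dBm → −63.1 dBm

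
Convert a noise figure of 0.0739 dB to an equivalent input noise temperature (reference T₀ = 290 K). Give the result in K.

F = 10^(0.0739/10) = 1.01716
T_e = (F − 1)·T₀ = (1.01716 − 1) × 290 = 4.98 K

4.98 K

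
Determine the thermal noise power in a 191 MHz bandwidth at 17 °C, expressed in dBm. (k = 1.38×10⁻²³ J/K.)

−91.2 dBm

T = 17 °C + 273.15 = 290.15 K
P_n = kTB = 1.38×10⁻²³ × 290.15 × 1.91×10⁸ = 7.65×10⁻¹³ W
In dBm: 10 log₁₀(7.65×10⁻¹³ / 10⁻³) = −91.2 dBm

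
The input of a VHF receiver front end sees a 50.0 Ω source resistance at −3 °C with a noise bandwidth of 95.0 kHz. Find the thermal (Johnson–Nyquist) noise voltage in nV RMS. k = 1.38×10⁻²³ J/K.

T = −3 °C + 273.15 = 270.15 K
V_n = √(4kTRB)
4kTRB = 4 × 1.38×10⁻²³ × 270.15 × 5.00×10¹ × 9.50×10⁴ = 7.08×10⁻¹⁴ V²
V_n = √(7.08×10⁻¹⁴) = 2.66×10⁻⁷ V = 266 nV

266 nV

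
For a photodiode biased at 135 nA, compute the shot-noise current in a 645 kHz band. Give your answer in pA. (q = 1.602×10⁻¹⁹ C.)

167 pA

I_n = √(2qI·B)
2qI·B = 2 × 1.602×10⁻¹⁹ × 1.35×10⁻⁷ × 6.45×10⁵ = 2.79×10⁻²⁰ A²
I_n = √(2.79×10⁻²⁰) = 1.67×10⁻¹⁰ A = 167 pA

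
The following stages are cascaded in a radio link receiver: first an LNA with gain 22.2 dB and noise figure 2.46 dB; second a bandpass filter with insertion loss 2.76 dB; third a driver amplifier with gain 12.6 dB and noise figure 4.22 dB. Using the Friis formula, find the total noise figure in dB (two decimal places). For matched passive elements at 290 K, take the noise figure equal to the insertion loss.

2.52 dB

Convert to linear (a loss of L dB is a gain of −L dB): F_i = 10^(NF_i/10), G_i = 10^(G_i,dB/10)
  Stage 1: F_1 = 10^(2.46/10) = 1.762, G_1 = 10^(22.2/10) = 166.0
  Stage 2: F_2 = 10^(2.76/10) = 1.888, G_2 = 10^(−2.76/10) = 0.5297
  Stage 3: F_3 = 10^(4.22/10) = 2.642, G_3 = 10^(12.6/10) = 18.20
Friis cascade:
  F = 1.762 + (1.888 − 1)/166.0 + (2.642 − 1)/87.90 = 1.786
NF = 10 log₁₀(1.786) = 2.52 dB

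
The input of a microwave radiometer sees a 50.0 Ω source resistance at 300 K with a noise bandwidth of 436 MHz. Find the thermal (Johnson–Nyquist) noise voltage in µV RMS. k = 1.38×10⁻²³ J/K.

V_n = √(4kTRB)
4kTRB = 4 × 1.38×10⁻²³ × 300 × 5.00×10¹ × 4.36×10⁸ = 3.61×10⁻¹⁰ V²
V_n = √(3.61×10⁻¹⁰) = 1.90×10⁻⁵ V = 19.0 µV

19.0 µV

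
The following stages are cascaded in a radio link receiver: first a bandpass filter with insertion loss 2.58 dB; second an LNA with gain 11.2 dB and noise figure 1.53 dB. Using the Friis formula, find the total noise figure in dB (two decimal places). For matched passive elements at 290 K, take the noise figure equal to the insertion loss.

4.11 dB

Convert to linear (a loss of L dB is a gain of −L dB): F_i = 10^(NF_i/10), G_i = 10^(G_i,dB/10)
  Stage 1: F_1 = 10^(2.58/10) = 1.811, G_1 = 10^(−2.58/10) = 0.5521
  Stage 2: F_2 = 10^(1.53/10) = 1.422, G_2 = 10^(11.2/10) = 13.18
Friis cascade:
  F = 1.811 + (1.422 − 1)/0.5521 = 2.576
NF = 10 log₁₀(2.576) = 4.11 dB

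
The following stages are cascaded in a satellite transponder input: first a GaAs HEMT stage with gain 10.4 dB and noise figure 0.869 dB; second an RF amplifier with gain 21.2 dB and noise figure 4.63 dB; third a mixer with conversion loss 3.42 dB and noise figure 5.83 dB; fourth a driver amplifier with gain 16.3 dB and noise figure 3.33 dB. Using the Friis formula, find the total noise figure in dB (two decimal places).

Convert to linear (a loss of L dB is a gain of −L dB): F_i = 10^(NF_i/10), G_i = 10^(G_i,dB/10)
  Stage 1: F_1 = 10^(0.869/10) = 1.222, G_1 = 10^(10.4/10) = 10.96
  Stage 2: F_2 = 10^(4.63/10) = 2.904, G_2 = 10^(21.2/10) = 131.8
  Stage 3: F_3 = 10^(5.83/10) = 3.828, G_3 = 10^(−3.42/10) = 0.4550
  Stage 4: F_4 = 10^(3.33/10) = 2.153, G_4 = 10^(16.3/10) = 42.66
Friis cascade:
  F = 1.222 + (2.904 − 1)/10.96 + (3.828 − 1)/1445 + (2.153 − 1)/657.7 = 1.399
NF = 10 log₁₀(1.399) = 1.46 dB

1.46 dB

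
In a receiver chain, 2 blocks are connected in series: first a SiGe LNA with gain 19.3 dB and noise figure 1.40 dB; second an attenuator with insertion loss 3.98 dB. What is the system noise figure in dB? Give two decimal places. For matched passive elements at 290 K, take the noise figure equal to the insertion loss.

1.46 dB

Convert to linear (a loss of L dB is a gain of −L dB): F_i = 10^(NF_i/10), G_i = 10^(G_i,dB/10)
  Stage 1: F_1 = 10^(1.40/10) = 1.380, G_1 = 10^(19.3/10) = 85.11
  Stage 2: F_2 = 10^(3.98/10) = 2.500, G_2 = 10^(−3.98/10) = 0.3999
Friis cascade:
  F = 1.380 + (2.500 − 1)/85.11 = 1.398
NF = 10 log₁₀(1.398) = 1.46 dB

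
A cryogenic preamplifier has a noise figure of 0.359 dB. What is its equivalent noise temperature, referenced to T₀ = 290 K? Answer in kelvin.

25.0 K

F = 10^(0.359/10) = 1.08618
T_e = (F − 1)·T₀ = (1.08618 − 1) × 290 = 25.0 K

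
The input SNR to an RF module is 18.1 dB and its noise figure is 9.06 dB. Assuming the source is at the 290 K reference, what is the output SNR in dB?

By definition F = SNR_in/SNR_out, so in dB: SNR_out = SNR_in − NF
SNR_out = 18.1 − 9.06 = 9.04 dB

9.04 dB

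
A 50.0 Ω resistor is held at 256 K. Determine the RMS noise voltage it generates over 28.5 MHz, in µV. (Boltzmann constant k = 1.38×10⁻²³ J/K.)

V_n = √(4kTRB)
4kTRB = 4 × 1.38×10⁻²³ × 256 × 5.00×10¹ × 2.85×10⁷ = 2.01×10⁻¹¹ V²
V_n = √(2.01×10⁻¹¹) = 4.49×10⁻⁶ V = 4.49 µV

4.49 µV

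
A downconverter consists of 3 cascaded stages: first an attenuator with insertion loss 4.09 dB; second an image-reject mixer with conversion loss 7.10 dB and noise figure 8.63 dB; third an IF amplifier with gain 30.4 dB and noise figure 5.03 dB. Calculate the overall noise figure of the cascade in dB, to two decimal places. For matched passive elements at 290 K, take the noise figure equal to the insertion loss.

16.76 dB

Convert to linear (a loss of L dB is a gain of −L dB): F_i = 10^(NF_i/10), G_i = 10^(G_i,dB/10)
  Stage 1: F_1 = 10^(4.09/10) = 2.564, G_1 = 10^(−4.09/10) = 0.3899
  Stage 2: F_2 = 10^(8.63/10) = 7.295, G_2 = 10^(−7.10/10) = 0.1950
  Stage 3: F_3 = 10^(5.03/10) = 3.184, G_3 = 10^(30.4/10) = 1096
Friis cascade:
  F = 2.564 + (7.295 − 1)/0.3899 + (3.184 − 1)/0.07603 = 47.43
NF = 10 log₁₀(47.43) = 16.76 dB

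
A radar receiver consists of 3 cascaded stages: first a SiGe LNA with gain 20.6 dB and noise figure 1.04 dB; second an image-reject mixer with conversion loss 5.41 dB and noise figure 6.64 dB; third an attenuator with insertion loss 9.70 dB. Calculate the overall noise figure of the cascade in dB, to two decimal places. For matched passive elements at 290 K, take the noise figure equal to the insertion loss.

Convert to linear (a loss of L dB is a gain of −L dB): F_i = 10^(NF_i/10), G_i = 10^(G_i,dB/10)
  Stage 1: F_1 = 10^(1.04/10) = 1.271, G_1 = 10^(20.6/10) = 114.8
  Stage 2: F_2 = 10^(6.64/10) = 4.613, G_2 = 10^(−5.41/10) = 0.2877
  Stage 3: F_3 = 10^(9.70/10) = 9.333, G_3 = 10^(−9.70/10) = 0.1072
Friis cascade:
  F = 1.271 + (4.613 − 1)/114.8 + (9.333 − 1)/33.04 = 1.554
NF = 10 log₁₀(1.554) = 1.92 dB

1.92 dB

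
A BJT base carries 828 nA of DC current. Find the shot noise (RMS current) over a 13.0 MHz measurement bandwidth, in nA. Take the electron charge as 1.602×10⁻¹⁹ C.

1.86 nA

I_n = √(2qI·B)
2qI·B = 2 × 1.602×10⁻¹⁹ × 8.28×10⁻⁷ × 1.30×10⁷ = 3.45×10⁻¹⁸ A²
I_n = √(3.45×10⁻¹⁸) = 1.86×10⁻⁹ A = 1.86 nA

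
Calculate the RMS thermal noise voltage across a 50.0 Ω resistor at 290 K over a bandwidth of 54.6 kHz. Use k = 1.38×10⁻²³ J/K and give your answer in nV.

V_n = √(4kTRB)
4kTRB = 4 × 1.38×10⁻²³ × 290 × 5.00×10¹ × 5.46×10⁴ = 4.37×10⁻¹⁴ V²
V_n = √(4.37×10⁻¹⁴) = 2.09×10⁻⁷ V = 209 nV

209 nV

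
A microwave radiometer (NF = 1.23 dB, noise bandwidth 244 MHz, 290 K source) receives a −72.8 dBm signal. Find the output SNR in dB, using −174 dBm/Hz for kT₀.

16.1 dB

Noise floor: N = −174 + 10 log₁₀(B) + NF
10 log₁₀(2.44×10⁸) = 83.87 dB
N = −174 + 83.87 + 1.23 = −88.90 dBm
SNR = P_sig − N = −72.8 − (−88.90) = 16.10 dB → 16.1 dB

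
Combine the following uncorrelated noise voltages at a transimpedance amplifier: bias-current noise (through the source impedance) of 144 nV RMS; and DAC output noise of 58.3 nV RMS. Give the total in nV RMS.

Uncorrelated sources add in power (mean-square): V_tot = √(ΣV_i²)
V_tot = √[(1.44×10⁻⁷)² + (5.83×10⁻⁸)²] = 1.55×10⁻⁷ V = 155 nV

155 nV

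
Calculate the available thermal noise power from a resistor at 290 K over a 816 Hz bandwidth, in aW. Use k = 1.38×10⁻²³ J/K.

P_n = kTB = 1.38×10⁻²³ × 290 × 8.16×10² = 3.27×10⁻¹⁸ W = 3.27 aW

3.27 aW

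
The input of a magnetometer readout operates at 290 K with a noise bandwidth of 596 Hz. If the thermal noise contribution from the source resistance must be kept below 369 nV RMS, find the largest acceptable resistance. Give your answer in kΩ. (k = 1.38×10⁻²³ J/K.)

Johnson–Nyquist: V_n = √(4kTRB) ⇒ R = V_n² / (4kTB)
4kTB = 4 × 1.38×10⁻²³ × 290 × 5.96×10² = 9.54×10⁻¹⁸
R = (3.69×10⁻⁷)² / 9.54×10⁻¹⁸ = 1.43×10⁴ Ω = 14.3 kΩ

14.3 kΩ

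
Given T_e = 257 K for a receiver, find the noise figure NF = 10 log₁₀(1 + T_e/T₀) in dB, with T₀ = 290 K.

F = 1 + T_e/T₀ = 1 + 257/290 = 1.88621
NF = 10 log₁₀(1.88621) = 2.76 dB

2.76 dB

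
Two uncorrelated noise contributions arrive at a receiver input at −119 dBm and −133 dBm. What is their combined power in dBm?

Convert to linear, add, convert back:
P₁ = 1.26×10⁻¹⁵ W, P₂ = 5.01×10⁻¹⁷ W
P_tot = 1.31×10⁻¹⁵ W → 10 log₁₀(P_tot / 10⁻³) = −118.8 dBm

−118.8 dBm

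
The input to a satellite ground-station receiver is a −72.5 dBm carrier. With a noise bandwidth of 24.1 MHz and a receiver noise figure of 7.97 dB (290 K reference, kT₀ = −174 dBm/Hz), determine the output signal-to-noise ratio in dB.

Noise floor: N = −174 + 10 log₁₀(B) + NF
10 log₁₀(2.41×10⁷) = 73.82 dB
N = −174 + 73.82 + 7.97 = −92.21 dBm
SNR = P_sig − N = −72.5 − (−92.21) = 19.71 dB → 19.7 dB

19.7 dB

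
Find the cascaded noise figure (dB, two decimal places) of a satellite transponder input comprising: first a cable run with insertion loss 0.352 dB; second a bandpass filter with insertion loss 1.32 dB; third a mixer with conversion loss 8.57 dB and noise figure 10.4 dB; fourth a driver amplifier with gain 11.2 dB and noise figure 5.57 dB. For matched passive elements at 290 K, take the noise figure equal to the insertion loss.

16.40 dB

Convert to linear (a loss of L dB is a gain of −L dB): F_i = 10^(NF_i/10), G_i = 10^(G_i,dB/10)
  Stage 1: F_1 = 10^(0.352/10) = 1.084, G_1 = 10^(−0.352/10) = 0.9221
  Stage 2: F_2 = 10^(1.32/10) = 1.355, G_2 = 10^(−1.32/10) = 0.7379
  Stage 3: F_3 = 10^(10.4/10) = 10.96, G_3 = 10^(−8.57/10) = 0.1390
  Stage 4: F_4 = 10^(5.57/10) = 3.606, G_4 = 10^(11.2/10) = 13.18
Friis cascade:
  F = 1.084 + (1.355 − 1)/0.9221 + (10.96 − 1)/0.6805 + (3.606 − 1)/0.09458 = 43.66
NF = 10 log₁₀(43.66) = 16.40 dB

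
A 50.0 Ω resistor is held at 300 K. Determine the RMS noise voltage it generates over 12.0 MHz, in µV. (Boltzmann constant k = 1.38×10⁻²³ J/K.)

3.15 µV

V_n = √(4kTRB)
4kTRB = 4 × 1.38×10⁻²³ × 300 × 5.00×10¹ × 1.20×10⁷ = 9.94×10⁻¹² V²
V_n = √(9.94×10⁻¹²) = 3.15×10⁻⁶ V = 3.15 µV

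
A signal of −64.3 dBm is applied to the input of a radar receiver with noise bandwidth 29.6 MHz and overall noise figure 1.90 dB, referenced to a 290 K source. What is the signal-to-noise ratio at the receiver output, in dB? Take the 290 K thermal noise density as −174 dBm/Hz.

Noise floor: N = −174 + 10 log₁₀(B) + NF
10 log₁₀(2.96×10⁷) = 74.71 dB
N = −174 + 74.71 + 1.90 = −97.39 dBm
SNR = P_sig − N = −64.3 − (−97.39) = 33.09 dB → 33.1 dB

33.1 dB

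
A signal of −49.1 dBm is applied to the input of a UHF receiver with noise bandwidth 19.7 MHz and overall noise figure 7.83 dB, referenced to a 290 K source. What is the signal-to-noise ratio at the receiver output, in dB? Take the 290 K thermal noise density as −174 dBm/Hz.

44.1 dB

Noise floor: N = −174 + 10 log₁₀(B) + NF
10 log₁₀(1.97×10⁷) = 72.94 dB
N = −174 + 72.94 + 7.83 = −93.23 dBm
SNR = P_sig − N = −49.1 − (−93.23) = 44.13 dB → 44.1 dB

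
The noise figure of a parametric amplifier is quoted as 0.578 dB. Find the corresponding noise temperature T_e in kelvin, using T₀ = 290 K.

F = 10^(0.578/10) = 1.14235
T_e = (F − 1)·T₀ = (1.14235 − 1) × 290 = 41.3 K

41.3 K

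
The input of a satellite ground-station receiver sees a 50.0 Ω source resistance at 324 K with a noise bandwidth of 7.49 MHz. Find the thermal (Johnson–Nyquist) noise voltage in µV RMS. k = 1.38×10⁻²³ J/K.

2.59 µV

V_n = √(4kTRB)
4kTRB = 4 × 1.38×10⁻²³ × 324 × 5.00×10¹ × 7.49×10⁶ = 6.70×10⁻¹² V²
V_n = √(6.70×10⁻¹²) = 2.59×10⁻⁶ V = 2.59 µV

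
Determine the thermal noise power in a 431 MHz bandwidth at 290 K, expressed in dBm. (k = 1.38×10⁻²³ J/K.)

−87.6 dBm

P_n = kTB = 1.38×10⁻²³ × 290 × 4.31×10⁸ = 1.72×10⁻¹² W
In dBm: 10 log₁₀(1.72×10⁻¹² / 10⁻³) = −87.6 dBm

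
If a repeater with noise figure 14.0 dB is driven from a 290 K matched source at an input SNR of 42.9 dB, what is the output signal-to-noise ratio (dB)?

28.9 dB

By definition F = SNR_in/SNR_out, so in dB: SNR_out = SNR_in − NF
SNR_out = 42.9 − 14.0 = 28.9 dB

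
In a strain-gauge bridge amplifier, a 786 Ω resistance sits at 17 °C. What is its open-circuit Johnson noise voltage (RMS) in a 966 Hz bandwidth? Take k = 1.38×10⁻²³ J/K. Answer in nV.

T = 17 °C + 273.15 = 290.15 K
V_n = √(4kTRB)
4kTRB = 4 × 1.38×10⁻²³ × 290.15 × 7.86×10² × 9.66×10² = 1.22×10⁻¹⁴ V²
V_n = √(1.22×10⁻¹⁴) = 1.10×10⁻⁷ V = 110 nV

110 nV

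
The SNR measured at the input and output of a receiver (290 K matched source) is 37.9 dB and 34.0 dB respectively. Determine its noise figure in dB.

3.9 dB

NF (dB) = SNR_in(dB) − SNR_out(dB) when the source is at T₀
NF = 37.9 − 34.0 = 3.9 dB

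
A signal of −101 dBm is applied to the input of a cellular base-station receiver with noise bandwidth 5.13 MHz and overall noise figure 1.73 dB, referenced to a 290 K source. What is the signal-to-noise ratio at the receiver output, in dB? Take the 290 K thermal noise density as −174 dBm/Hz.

4.2 dB

Noise floor: N = −174 + 10 log₁₀(B) + NF
10 log₁₀(5.13×10⁶) = 67.1 dB
N = −174 + 67.1 + 1.73 = −105.17 dBm
SNR = P_sig − N = −101 − (−105.17) = 4.17 dB → 4.2 dB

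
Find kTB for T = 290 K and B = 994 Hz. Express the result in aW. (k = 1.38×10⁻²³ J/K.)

P_n = kTB = 1.38×10⁻²³ × 290 × 9.94×10² = 3.98×10⁻¹⁸ W = 3.98 aW

3.98 aW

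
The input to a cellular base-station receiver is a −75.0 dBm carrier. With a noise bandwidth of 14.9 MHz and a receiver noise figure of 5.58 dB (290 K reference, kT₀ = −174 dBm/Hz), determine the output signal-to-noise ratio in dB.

Noise floor: N = −174 + 10 log₁₀(B) + NF
10 log₁₀(1.49×10⁷) = 71.73 dB
N = −174 + 71.73 + 5.58 = −96.69 dBm
SNR = P_sig − N = −75.0 − (−96.69) = 21.69 dB → 21.7 dB

21.7 dB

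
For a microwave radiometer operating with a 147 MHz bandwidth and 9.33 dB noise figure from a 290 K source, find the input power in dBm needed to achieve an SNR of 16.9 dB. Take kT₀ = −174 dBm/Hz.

−66.1 dBm

Sensitivity = −174 + 10 log₁₀(B) + NF + SNR_min
= −174 + 81.67 + 9.33 + 16.9
= −66.10 dBm → −66.1 dBm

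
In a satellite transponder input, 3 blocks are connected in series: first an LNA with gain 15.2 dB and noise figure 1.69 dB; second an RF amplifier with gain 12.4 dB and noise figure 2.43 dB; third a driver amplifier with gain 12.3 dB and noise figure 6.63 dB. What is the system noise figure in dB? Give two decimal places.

1.77 dB

Convert to linear (a loss of L dB is a gain of −L dB): F_i = 10^(NF_i/10), G_i = 10^(G_i,dB/10)
  Stage 1: F_1 = 10^(1.69/10) = 1.476, G_1 = 10^(15.2/10) = 33.11
  Stage 2: F_2 = 10^(2.43/10) = 1.750, G_2 = 10^(12.4/10) = 17.38
  Stage 3: F_3 = 10^(6.63/10) = 4.603, G_3 = 10^(12.3/10) = 16.98
Friis cascade:
  F = 1.476 + (1.750 − 1)/33.11 + (4.603 − 1)/575.4 = 1.505
NF = 10 log₁₀(1.505) = 1.77 dB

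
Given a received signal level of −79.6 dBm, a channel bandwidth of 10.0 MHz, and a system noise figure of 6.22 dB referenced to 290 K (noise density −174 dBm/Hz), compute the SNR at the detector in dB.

Noise floor: N = −174 + 10 log₁₀(B) + NF
10 log₁₀(1.00×10⁷) = 70 dB
N = −174 + 70 + 6.22 = −97.78 dBm
SNR = P_sig − N = −79.6 − (−97.78) = 18.18 dB → 18.2 dB

18.2 dB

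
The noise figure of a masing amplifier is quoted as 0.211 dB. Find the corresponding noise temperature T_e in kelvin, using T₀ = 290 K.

F = 10^(0.211/10) = 1.04978
T_e = (F − 1)·T₀ = (1.04978 − 1) × 290 = 14.4 K

14.4 K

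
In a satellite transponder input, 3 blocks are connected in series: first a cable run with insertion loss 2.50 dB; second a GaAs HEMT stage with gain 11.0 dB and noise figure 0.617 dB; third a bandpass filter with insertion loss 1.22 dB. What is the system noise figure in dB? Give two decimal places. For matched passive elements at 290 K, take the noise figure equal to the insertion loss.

Convert to linear (a loss of L dB is a gain of −L dB): F_i = 10^(NF_i/10), G_i = 10^(G_i,dB/10)
  Stage 1: F_1 = 10^(2.50/10) = 1.778, G_1 = 10^(−2.50/10) = 0.5623
  Stage 2: F_2 = 10^(0.617/10) = 1.153, G_2 = 10^(11.0/10) = 12.59
  Stage 3: F_3 = 10^(1.22/10) = 1.324, G_3 = 10^(−1.22/10) = 0.7551
Friis cascade:
  F = 1.778 + (1.153 − 1)/0.5623 + (1.324 − 1)/7.079 = 2.096
NF = 10 log₁₀(2.096) = 3.21 dB

3.21 dB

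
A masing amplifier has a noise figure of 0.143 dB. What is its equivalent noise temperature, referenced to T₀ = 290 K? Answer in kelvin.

9.71 K

F = 10^(0.143/10) = 1.03348
T_e = (F − 1)·T₀ = (1.03348 − 1) × 290 = 9.71 K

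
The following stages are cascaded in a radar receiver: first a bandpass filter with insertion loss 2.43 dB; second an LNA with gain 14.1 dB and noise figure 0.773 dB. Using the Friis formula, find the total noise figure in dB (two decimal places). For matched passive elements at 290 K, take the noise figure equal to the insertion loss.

Convert to linear (a loss of L dB is a gain of −L dB): F_i = 10^(NF_i/10), G_i = 10^(G_i,dB/10)
  Stage 1: F_1 = 10^(2.43/10) = 1.750, G_1 = 10^(−2.43/10) = 0.5715
  Stage 2: F_2 = 10^(0.773/10) = 1.195, G_2 = 10^(14.1/10) = 25.70
Friis cascade:
  F = 1.750 + (1.195 − 1)/0.5715 = 2.091
NF = 10 log₁₀(2.091) = 3.20 dB

3.20 dB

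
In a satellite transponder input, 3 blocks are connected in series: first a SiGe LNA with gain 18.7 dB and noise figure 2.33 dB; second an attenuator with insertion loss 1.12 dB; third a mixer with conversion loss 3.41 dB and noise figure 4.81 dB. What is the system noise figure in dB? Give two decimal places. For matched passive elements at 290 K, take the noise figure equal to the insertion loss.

Convert to linear (a loss of L dB is a gain of −L dB): F_i = 10^(NF_i/10), G_i = 10^(G_i,dB/10)
  Stage 1: F_1 = 10^(2.33/10) = 1.710, G_1 = 10^(18.7/10) = 74.13
  Stage 2: F_2 = 10^(1.12/10) = 1.294, G_2 = 10^(−1.12/10) = 0.7727
  Stage 3: F_3 = 10^(4.81/10) = 3.027, G_3 = 10^(−3.41/10) = 0.4560
Friis cascade:
  F = 1.710 + (1.294 − 1)/74.13 + (3.027 − 1)/57.28 = 1.749
NF = 10 log₁₀(1.749) = 2.43 dB

2.43 dB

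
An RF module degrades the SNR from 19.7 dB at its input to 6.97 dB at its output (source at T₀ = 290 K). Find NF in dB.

NF (dB) = SNR_in(dB) − SNR_out(dB) when the source is at T₀
NF = 19.7 − 6.97 = 12.73 dB

12.73 dB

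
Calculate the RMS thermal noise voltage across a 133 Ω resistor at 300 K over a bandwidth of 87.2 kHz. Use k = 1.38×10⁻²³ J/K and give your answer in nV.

V_n = √(4kTRB)
4kTRB = 4 × 1.38×10⁻²³ × 300 × 1.33×10² × 8.72×10⁴ = 1.92×10⁻¹³ V²
V_n = √(1.92×10⁻¹³) = 4.38×10⁻⁷ V = 438 nV

438 nV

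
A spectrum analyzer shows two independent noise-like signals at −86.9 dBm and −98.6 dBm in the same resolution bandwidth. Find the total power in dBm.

Convert to linear, add, convert back:
P₁ = 2.04×10⁻¹² W, P₂ = 1.38×10⁻¹³ W
P_tot = 2.18×10⁻¹² W → 10 log₁₀(P_tot / 10⁻³) = −86.6 dBm

−86.6 dBm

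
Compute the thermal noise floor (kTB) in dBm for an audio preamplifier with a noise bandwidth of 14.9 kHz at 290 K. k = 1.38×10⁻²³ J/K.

−132.2 dBm

P_n = kTB = 1.38×10⁻²³ × 290 × 1.49×10⁴ = 5.96×10⁻¹⁷ W
In dBm: 10 log₁₀(5.96×10⁻¹⁷ / 10⁻³) = −132.2 dBm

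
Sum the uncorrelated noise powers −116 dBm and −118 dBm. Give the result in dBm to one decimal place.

Convert to linear, add, convert back:
P₁ = 2.51×10⁻¹⁵ W, P₂ = 1.58×10⁻¹⁵ W
P_tot = 4.10×10⁻¹⁵ W → 10 log₁₀(P_tot / 10⁻³) = −113.9 dBm

−113.9 dBm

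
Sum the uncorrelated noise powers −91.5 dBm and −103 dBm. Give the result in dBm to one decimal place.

−91.2 dBm

Convert to linear, add, convert back:
P₁ = 7.08×10⁻¹³ W, P₂ = 5.01×10⁻¹⁴ W
P_tot = 7.58×10⁻¹³ W → 10 log₁₀(P_tot / 10⁻³) = −91.2 dBm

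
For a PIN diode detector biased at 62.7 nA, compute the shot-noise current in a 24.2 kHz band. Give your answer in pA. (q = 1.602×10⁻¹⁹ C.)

22.0 pA

I_n = √(2qI·B)
2qI·B = 2 × 1.602×10⁻¹⁹ × 6.27×10⁻⁸ × 2.42×10⁴ = 4.86×10⁻²² A²
I_n = √(4.86×10⁻²²) = 2.20×10⁻¹¹ A = 22.0 pA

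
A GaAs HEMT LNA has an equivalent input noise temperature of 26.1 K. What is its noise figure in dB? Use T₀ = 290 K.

0.374 dB

F = 1 + T_e/T₀ = 1 + 26.1/290 = 1.09
NF = 10 log₁₀(1.09) = 0.374 dB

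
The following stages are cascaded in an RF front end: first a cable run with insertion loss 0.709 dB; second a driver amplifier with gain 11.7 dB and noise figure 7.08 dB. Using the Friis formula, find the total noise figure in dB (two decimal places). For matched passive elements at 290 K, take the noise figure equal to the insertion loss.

Convert to linear (a loss of L dB is a gain of −L dB): F_i = 10^(NF_i/10), G_i = 10^(G_i,dB/10)
  Stage 1: F_1 = 10^(0.709/10) = 1.177, G_1 = 10^(−0.709/10) = 0.8494
  Stage 2: F_2 = 10^(7.08/10) = 5.105, G_2 = 10^(11.7/10) = 14.79
Friis cascade:
  F = 1.177 + (5.105 − 1)/0.8494 = 6.010
NF = 10 log₁₀(6.010) = 7.79 dB

7.79 dB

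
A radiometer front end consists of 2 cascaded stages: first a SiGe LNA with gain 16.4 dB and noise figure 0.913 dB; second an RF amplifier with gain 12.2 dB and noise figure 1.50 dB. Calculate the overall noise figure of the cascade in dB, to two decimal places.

0.95 dB

Convert to linear (a loss of L dB is a gain of −L dB): F_i = 10^(NF_i/10), G_i = 10^(G_i,dB/10)
  Stage 1: F_1 = 10^(0.913/10) = 1.234, G_1 = 10^(16.4/10) = 43.65
  Stage 2: F_2 = 10^(1.50/10) = 1.413, G_2 = 10^(12.2/10) = 16.60
Friis cascade:
  F = 1.234 + (1.413 − 1)/43.65 = 1.243
NF = 10 log₁₀(1.243) = 0.95 dB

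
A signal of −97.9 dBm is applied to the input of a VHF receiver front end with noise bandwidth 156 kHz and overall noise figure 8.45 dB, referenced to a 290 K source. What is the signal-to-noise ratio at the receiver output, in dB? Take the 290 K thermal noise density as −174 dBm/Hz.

15.7 dB

Noise floor: N = −174 + 10 log₁₀(B) + NF
10 log₁₀(1.56×10⁵) = 51.93 dB
N = −174 + 51.93 + 8.45 = −113.62 dBm
SNR = P_sig − N = −97.9 − (−113.62) = 15.72 dB → 15.7 dB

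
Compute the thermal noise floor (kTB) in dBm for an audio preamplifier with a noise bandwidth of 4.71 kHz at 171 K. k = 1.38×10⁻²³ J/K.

−139.5 dBm

P_n = kTB = 1.38×10⁻²³ × 171 × 4.71×10³ = 1.11×10⁻¹⁷ W
In dBm: 10 log₁₀(1.11×10⁻¹⁷ / 10⁻³) = −139.5 dBm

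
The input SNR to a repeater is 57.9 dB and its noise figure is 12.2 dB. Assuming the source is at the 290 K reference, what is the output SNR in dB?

By definition F = SNR_in/SNR_out, so in dB: SNR_out = SNR_in − NF
SNR_out = 57.9 − 12.2 = 45.7 dB

45.7 dB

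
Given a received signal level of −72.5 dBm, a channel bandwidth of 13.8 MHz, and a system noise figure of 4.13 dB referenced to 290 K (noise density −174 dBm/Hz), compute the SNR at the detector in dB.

26.0 dB

Noise floor: N = −174 + 10 log₁₀(B) + NF
10 log₁₀(1.38×10⁷) = 71.4 dB
N = −174 + 71.4 + 4.13 = −98.47 dBm
SNR = P_sig − N = −72.5 − (−98.47) = 25.97 dB → 26.0 dB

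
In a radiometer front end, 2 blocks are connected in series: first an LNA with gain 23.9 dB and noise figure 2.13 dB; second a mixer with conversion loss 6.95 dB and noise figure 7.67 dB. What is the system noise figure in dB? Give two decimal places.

Convert to linear (a loss of L dB is a gain of −L dB): F_i = 10^(NF_i/10), G_i = 10^(G_i,dB/10)
  Stage 1: F_1 = 10^(2.13/10) = 1.633, G_1 = 10^(23.9/10) = 245.5
  Stage 2: F_2 = 10^(7.67/10) = 5.848, G_2 = 10^(−6.95/10) = 0.2018
Friis cascade:
  F = 1.633 + (5.848 − 1)/245.5 = 1.653
NF = 10 log₁₀(1.653) = 2.18 dB

2.18 dB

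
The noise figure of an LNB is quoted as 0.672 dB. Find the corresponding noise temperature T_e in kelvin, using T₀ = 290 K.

F = 10^(0.672/10) = 1.16735
T_e = (F − 1)·T₀ = (1.16735 − 1) × 290 = 48.5 K

48.5 K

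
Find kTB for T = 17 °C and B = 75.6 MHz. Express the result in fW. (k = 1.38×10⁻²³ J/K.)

303 fW

T = 17 °C + 273.15 = 290.15 K
P_n = kTB = 1.38×10⁻²³ × 290.15 × 7.56×10⁷ = 3.03×10⁻¹³ W = 303 fW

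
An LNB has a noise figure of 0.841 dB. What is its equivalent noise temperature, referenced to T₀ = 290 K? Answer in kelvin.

62.0 K

F = 10^(0.841/10) = 1.21367
T_e = (F − 1)·T₀ = (1.21367 − 1) × 290 = 62.0 K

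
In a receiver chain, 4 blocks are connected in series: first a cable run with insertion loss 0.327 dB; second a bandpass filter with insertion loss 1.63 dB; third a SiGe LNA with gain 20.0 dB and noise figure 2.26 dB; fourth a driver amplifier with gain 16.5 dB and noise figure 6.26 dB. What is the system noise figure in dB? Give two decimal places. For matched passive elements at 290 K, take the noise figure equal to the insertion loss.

4.30 dB

Convert to linear (a loss of L dB is a gain of −L dB): F_i = 10^(NF_i/10), G_i = 10^(G_i,dB/10)
  Stage 1: F_1 = 10^(0.327/10) = 1.078, G_1 = 10^(−0.327/10) = 0.9275
  Stage 2: F_2 = 10^(1.63/10) = 1.455, G_2 = 10^(−1.63/10) = 0.6871
  Stage 3: F_3 = 10^(2.26/10) = 1.683, G_3 = 10^(20.0/10) = 100.0
  Stage 4: F_4 = 10^(6.26/10) = 4.227, G_4 = 10^(16.5/10) = 44.67
Friis cascade:
  F = 1.078 + (1.455 − 1)/0.9275 + (1.683 − 1)/0.6372 + (4.227 − 1)/63.72 = 2.691
NF = 10 log₁₀(2.691) = 4.30 dB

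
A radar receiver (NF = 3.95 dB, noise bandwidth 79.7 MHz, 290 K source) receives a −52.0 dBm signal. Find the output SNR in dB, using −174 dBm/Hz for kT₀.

Noise floor: N = −174 + 10 log₁₀(B) + NF
10 log₁₀(7.97×10⁷) = 79.01 dB
N = −174 + 79.01 + 3.95 = −91.04 dBm
SNR = P_sig − N = −52.0 − (−91.04) = 39.04 dB → 39.0 dB

39.0 dB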